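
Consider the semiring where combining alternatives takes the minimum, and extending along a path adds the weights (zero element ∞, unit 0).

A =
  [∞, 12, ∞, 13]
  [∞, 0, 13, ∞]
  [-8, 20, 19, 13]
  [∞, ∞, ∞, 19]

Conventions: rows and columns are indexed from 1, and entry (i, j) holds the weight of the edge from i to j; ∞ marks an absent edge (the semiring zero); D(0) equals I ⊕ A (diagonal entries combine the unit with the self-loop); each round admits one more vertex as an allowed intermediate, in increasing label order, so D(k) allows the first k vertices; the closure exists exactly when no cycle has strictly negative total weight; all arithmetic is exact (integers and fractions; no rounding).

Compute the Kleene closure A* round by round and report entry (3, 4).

D(0):
  [0, 12, ∞, 13]
  [∞, 0, 13, ∞]
  [-8, 20, 0, 13]
  [∞, ∞, ∞, 0]
D(1):
  [0, 12, ∞, 13]
  [∞, 0, 13, ∞]
  [-8, 4, 0, 5]
  [∞, ∞, ∞, 0]
D(2):
  [0, 12, 25, 13]
  [∞, 0, 13, ∞]
  [-8, 4, 0, 5]
  [∞, ∞, ∞, 0]
D(3):
  [0, 12, 25, 13]
  [5, 0, 13, 18]
  [-8, 4, 0, 5]
  [∞, ∞, ∞, 0]
D(4):
  [0, 12, 25, 13]
  [5, 0, 13, 18]
  [-8, 4, 0, 5]
  [∞, ∞, ∞, 0]
Answer: A*[3][4] = 5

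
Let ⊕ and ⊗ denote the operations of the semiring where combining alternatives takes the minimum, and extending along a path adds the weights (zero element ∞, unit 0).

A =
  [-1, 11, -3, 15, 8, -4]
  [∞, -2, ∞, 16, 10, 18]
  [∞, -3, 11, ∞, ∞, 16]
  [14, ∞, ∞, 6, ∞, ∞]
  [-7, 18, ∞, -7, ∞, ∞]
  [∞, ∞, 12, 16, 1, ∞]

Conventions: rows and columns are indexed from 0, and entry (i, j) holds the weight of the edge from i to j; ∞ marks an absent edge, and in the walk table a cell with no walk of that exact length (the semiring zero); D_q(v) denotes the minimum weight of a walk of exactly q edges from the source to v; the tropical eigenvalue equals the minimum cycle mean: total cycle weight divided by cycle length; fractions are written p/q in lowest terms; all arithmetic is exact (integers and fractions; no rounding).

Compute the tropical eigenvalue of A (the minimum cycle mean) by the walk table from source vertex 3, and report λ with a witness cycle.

q=0: [∞, ∞, ∞, 0, ∞, ∞]
q=1: [14, ∞, ∞, 6, ∞, ∞]
q=2: [13, 25, 11, 12, 22, 10]
q=3: [12, 8, 10, 15, 11, 9]
q=4: [4, 6, 9, 4, 10, 8]
q=5: [3, 4, 1, 3, 9, 0]
q=6: [2, -2, 0, 2, 1, -1]
Optimal cycle mean attained by: cycle 0->5->4->0, total (-4) + 1 + (-7), length 3.
Answer: λ = -10/3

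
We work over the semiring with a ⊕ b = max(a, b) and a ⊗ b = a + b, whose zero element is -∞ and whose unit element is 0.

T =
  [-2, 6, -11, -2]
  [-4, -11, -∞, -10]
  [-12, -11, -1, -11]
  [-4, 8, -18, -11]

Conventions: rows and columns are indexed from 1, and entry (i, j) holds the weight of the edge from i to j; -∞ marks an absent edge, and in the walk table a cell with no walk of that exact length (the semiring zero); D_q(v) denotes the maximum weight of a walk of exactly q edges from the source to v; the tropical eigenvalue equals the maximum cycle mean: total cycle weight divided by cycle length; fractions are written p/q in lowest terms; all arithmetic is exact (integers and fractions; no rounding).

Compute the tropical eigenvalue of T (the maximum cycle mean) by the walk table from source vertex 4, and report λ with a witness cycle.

q=0: [-∞, -∞, -∞, 0]
q=1: [-4, 8, -18, -11]
q=2: [4, 2, -15, -2]
q=3: [2, 10, -7, 2]
q=4: [6, 10, -8, 0]
Optimal cycle mean attained by: cycle 1->2->1, total 6 + (-4), length 2.
Answer: λ = 1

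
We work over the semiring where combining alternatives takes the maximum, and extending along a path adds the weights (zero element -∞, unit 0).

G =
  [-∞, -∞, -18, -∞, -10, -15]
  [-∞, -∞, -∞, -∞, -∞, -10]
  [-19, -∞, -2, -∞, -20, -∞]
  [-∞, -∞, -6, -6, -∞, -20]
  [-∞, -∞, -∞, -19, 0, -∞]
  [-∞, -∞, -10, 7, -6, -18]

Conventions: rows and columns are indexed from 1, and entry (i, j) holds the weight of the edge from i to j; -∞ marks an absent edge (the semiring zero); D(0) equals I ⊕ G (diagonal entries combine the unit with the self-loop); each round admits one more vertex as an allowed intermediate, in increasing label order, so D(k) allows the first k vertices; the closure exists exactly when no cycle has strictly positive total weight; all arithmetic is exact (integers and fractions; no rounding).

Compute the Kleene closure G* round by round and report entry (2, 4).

D(0):
  [0, -∞, -18, -∞, -10, -15]
  [-∞, 0, -∞, -∞, -∞, -10]
  [-19, -∞, 0, -∞, -20, -∞]
  [-∞, -∞, -6, 0, -∞, -20]
  [-∞, -∞, -∞, -19, 0, -∞]
  [-∞, -∞, -10, 7, -6, 0]
D(1):
  [0, -∞, -18, -∞, -10, -15]
  [-∞, 0, -∞, -∞, -∞, -10]
  [-19, -∞, 0, -∞, -20, -34]
  [-∞, -∞, -6, 0, -∞, -20]
  [-∞, -∞, -∞, -19, 0, -∞]
  [-∞, -∞, -10, 7, -6, 0]
D(2):
  [0, -∞, -18, -∞, -10, -15]
  [-∞, 0, -∞, -∞, -∞, -10]
  [-19, -∞, 0, -∞, -20, -34]
  [-∞, -∞, -6, 0, -∞, -20]
  [-∞, -∞, -∞, -19, 0, -∞]
  [-∞, -∞, -10, 7, -6, 0]
D(3):
  [0, -∞, -18, -∞, -10, -15]
  [-∞, 0, -∞, -∞, -∞, -10]
  [-19, -∞, 0, -∞, -20, -34]
  [-25, -∞, -6, 0, -26, -20]
  [-∞, -∞, -∞, -19, 0, -∞]
  [-29, -∞, -10, 7, -6, 0]
D(4):
  [0, -∞, -18, -∞, -10, -15]
  [-∞, 0, -∞, -∞, -∞, -10]
  [-19, -∞, 0, -∞, -20, -34]
  [-25, -∞, -6, 0, -26, -20]
  [-44, -∞, -25, -19, 0, -39]
  [-18, -∞, 1, 7, -6, 0]
D(5):
  [0, -∞, -18, -29, -10, -15]
  [-∞, 0, -∞, -∞, -∞, -10]
  [-19, -∞, 0, -39, -20, -34]
  [-25, -∞, -6, 0, -26, -20]
  [-44, -∞, -25, -19, 0, -39]
  [-18, -∞, 1, 7, -6, 0]
D(6):
  [0, -∞, -14, -8, -10, -15]
  [-28, 0, -9, -3, -16, -10]
  [-19, -∞, 0, -27, -20, -34]
  [-25, -∞, -6, 0, -26, -20]
  [-44, -∞, -25, -19, 0, -39]
  [-18, -∞, 1, 7, -6, 0]
Answer: G*[2][4] = -3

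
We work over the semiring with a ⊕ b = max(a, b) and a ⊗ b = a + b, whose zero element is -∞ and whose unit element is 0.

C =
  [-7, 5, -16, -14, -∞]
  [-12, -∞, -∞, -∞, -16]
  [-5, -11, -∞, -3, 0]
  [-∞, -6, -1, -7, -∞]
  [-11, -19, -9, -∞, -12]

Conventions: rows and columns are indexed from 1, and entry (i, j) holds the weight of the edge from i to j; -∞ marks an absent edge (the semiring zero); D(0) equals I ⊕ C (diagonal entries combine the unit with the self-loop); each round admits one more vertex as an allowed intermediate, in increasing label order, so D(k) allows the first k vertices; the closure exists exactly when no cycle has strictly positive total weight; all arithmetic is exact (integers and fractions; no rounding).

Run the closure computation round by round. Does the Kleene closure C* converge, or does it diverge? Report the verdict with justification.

D(0):
  [0, 5, -16, -14, -∞]
  [-12, 0, -∞, -∞, -16]
  [-5, -11, 0, -3, 0]
  [-∞, -6, -1, 0, -∞]
  [-11, -19, -9, -∞, 0]
D(1):
  [0, 5, -16, -14, -∞]
  [-12, 0, -28, -26, -16]
  [-5, 0, 0, -3, 0]
  [-∞, -6, -1, 0, -∞]
  [-11, -6, -9, -25, 0]
D(2):
  [0, 5, -16, -14, -11]
  [-12, 0, -28, -26, -16]
  [-5, 0, 0, -3, 0]
  [-18, -6, -1, 0, -22]
  [-11, -6, -9, -25, 0]
D(3):
  [0, 5, -16, -14, -11]
  [-12, 0, -28, -26, -16]
  [-5, 0, 0, -3, 0]
  [-6, -1, -1, 0, -1]
  [-11, -6, -9, -12, 0]
D(4):
  [0, 5, -15, -14, -11]
  [-12, 0, -27, -26, -16]
  [-5, 0, 0, -3, 0]
  [-6, -1, -1, 0, -1]
  [-11, -6, -9, -12, 0]
D(5):
  [0, 5, -15, -14, -11]
  [-12, 0, -25, -26, -16]
  [-5, 0, 0, -3, 0]
  [-6, -1, -1, 0, -1]
  [-11, -6, -9, -12, 0]
Key observation: every diagonal entry stays at the unit through all rounds, so no improving cycle exists.
Answer: CONVERGES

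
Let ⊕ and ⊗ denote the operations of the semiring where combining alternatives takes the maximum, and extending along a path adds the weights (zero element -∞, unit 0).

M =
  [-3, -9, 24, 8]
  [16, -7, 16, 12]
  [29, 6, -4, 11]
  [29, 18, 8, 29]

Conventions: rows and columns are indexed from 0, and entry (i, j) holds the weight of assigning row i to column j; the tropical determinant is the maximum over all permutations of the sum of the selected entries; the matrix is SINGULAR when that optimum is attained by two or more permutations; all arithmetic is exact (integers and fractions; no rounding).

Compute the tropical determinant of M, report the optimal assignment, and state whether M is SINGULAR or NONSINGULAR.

σ = (0, 1, 2, 3): (-3) + (-7) + (-4) + 29 = 15
σ = (0, 1, 3, 2): (-3) + (-7) + 11 + 8 = 9
σ = (0, 2, 1, 3): (-3) + 16 + 6 + 29 = 48
σ = (0, 2, 3, 1): (-3) + 16 + 11 + 18 = 42
σ = (0, 3, 1, 2): (-3) + 12 + 6 + 8 = 23
σ = (0, 3, 2, 1): (-3) + 12 + (-4) + 18 = 23
σ = (1, 0, 2, 3): (-9) + 16 + (-4) + 29 = 32
σ = (1, 0, 3, 2): (-9) + 16 + 11 + 8 = 26
σ = (1, 2, 0, 3): (-9) + 16 + 29 + 29 = 65
σ = (1, 2, 3, 0): (-9) + 16 + 11 + 29 = 47
σ = (1, 3, 0, 2): (-9) + 12 + 29 + 8 = 40
σ = (1, 3, 2, 0): (-9) + 12 + (-4) + 29 = 28
σ = (2, 0, 1, 3): 24 + 16 + 6 + 29 = 75
σ = (2, 0, 3, 1): 24 + 16 + 11 + 18 = 69
σ = (2, 1, 0, 3): 24 + (-7) + 29 + 29 = 75
σ = (2, 1, 3, 0): 24 + (-7) + 11 + 29 = 57
σ = (2, 3, 0, 1): 24 + 12 + 29 + 18 = 83
σ = (2, 3, 1, 0): 24 + 12 + 6 + 29 = 71
σ = (3, 0, 1, 2): 8 + 16 + 6 + 8 = 38
σ = (3, 0, 2, 1): 8 + 16 + (-4) + 18 = 38
σ = (3, 1, 0, 2): 8 + (-7) + 29 + 8 = 38
σ = (3, 1, 2, 0): 8 + (-7) + (-4) + 29 = 26
σ = (3, 2, 0, 1): 8 + 16 + 29 + 18 = 71
σ = (3, 2, 1, 0): 8 + 16 + 6 + 29 = 59
Optimal value attained by: σ = (2, 3, 0, 1).
Answer: det⊕(M) = 83; verdict: NONSINGULAR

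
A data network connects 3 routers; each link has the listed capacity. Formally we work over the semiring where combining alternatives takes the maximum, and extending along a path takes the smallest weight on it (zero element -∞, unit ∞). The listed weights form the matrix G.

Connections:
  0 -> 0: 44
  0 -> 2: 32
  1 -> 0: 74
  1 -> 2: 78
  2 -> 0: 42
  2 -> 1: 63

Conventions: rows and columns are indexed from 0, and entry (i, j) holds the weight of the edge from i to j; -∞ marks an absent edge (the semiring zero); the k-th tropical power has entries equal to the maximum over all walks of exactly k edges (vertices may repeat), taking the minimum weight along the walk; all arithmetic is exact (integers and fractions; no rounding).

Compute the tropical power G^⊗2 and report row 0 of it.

G^⊗2:
  [44, 32, 32]
  [44, 63, 32]
  [63, -∞, 63]
Answer: row 0 of G^⊗2 = [44, 32, 32]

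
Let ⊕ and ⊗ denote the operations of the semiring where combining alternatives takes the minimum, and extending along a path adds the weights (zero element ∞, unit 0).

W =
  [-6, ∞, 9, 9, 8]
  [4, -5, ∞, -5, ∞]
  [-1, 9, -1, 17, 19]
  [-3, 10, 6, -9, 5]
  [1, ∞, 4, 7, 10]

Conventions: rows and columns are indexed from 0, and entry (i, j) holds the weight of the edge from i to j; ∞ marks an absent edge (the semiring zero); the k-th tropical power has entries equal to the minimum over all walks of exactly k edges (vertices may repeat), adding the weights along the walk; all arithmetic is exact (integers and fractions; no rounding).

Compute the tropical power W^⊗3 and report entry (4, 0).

W^⊗2:
  [-12, 18, 3, 0, 2]
  [-8, -10, 1, -14, 0]
  [-7, 4, -2, 4, 7]
  [-12, 1, -3, -18, -4]
  [-5, 13, 3, -2, 9]
W^⊗3:
  [-18, 10, -3, -9, -4]
  [-17, -15, -8, -23, -9]
  [-13, -1, -3, -5, 1]
  [-21, -8, -12, -27, -13]
  [-11, 8, 2, -11, 3]
Key observation: the optimum is the walk 4->0->0->0, with weight 1 + (-6) + (-6) = -11.
Optimal value attained by: walk 4->0->0->0.
Answer: (W^⊗3)[4][0] = -11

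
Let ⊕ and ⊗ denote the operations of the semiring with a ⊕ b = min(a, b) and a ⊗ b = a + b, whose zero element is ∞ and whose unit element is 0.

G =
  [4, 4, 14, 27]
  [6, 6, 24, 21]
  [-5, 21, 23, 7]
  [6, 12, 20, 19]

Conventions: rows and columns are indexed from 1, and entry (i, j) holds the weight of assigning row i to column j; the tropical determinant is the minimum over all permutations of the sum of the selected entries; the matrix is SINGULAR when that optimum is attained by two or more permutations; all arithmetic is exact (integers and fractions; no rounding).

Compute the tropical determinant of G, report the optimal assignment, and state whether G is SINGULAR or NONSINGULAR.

σ = (1, 2, 3, 4): 4 + 6 + 23 + 19 = 52
σ = (1, 2, 4, 3): 4 + 6 + 7 + 20 = 37
σ = (1, 3, 2, 4): 4 + 24 + 21 + 19 = 68
σ = (1, 3, 4, 2): 4 + 24 + 7 + 12 = 47
σ = (1, 4, 2, 3): 4 + 21 + 21 + 20 = 66
σ = (1, 4, 3, 2): 4 + 21 + 23 + 12 = 60
σ = (2, 1, 3, 4): 4 + 6 + 23 + 19 = 52
σ = (2, 1, 4, 3): 4 + 6 + 7 + 20 = 37
σ = (2, 3, 1, 4): 4 + 24 + (-5) + 19 = 42
σ = (2, 3, 4, 1): 4 + 24 + 7 + 6 = 41
σ = (2, 4, 1, 3): 4 + 21 + (-5) + 20 = 40
σ = (2, 4, 3, 1): 4 + 21 + 23 + 6 = 54
σ = (3, 1, 2, 4): 14 + 6 + 21 + 19 = 60
σ = (3, 1, 4, 2): 14 + 6 + 7 + 12 = 39
σ = (3, 2, 1, 4): 14 + 6 + (-5) + 19 = 34
σ = (3, 2, 4, 1): 14 + 6 + 7 + 6 = 33
σ = (3, 4, 1, 2): 14 + 21 + (-5) + 12 = 42
σ = (3, 4, 2, 1): 14 + 21 + 21 + 6 = 62
σ = (4, 1, 2, 3): 27 + 6 + 21 + 20 = 74
σ = (4, 1, 3, 2): 27 + 6 + 23 + 12 = 68
σ = (4, 2, 1, 3): 27 + 6 + (-5) + 20 = 48
σ = (4, 2, 3, 1): 27 + 6 + 23 + 6 = 62
σ = (4, 3, 1, 2): 27 + 24 + (-5) + 12 = 58
σ = (4, 3, 2, 1): 27 + 24 + 21 + 6 = 78
Optimal value attained by: σ = (3, 2, 4, 1).
Answer: det⊕(G) = 33; verdict: NONSINGULAR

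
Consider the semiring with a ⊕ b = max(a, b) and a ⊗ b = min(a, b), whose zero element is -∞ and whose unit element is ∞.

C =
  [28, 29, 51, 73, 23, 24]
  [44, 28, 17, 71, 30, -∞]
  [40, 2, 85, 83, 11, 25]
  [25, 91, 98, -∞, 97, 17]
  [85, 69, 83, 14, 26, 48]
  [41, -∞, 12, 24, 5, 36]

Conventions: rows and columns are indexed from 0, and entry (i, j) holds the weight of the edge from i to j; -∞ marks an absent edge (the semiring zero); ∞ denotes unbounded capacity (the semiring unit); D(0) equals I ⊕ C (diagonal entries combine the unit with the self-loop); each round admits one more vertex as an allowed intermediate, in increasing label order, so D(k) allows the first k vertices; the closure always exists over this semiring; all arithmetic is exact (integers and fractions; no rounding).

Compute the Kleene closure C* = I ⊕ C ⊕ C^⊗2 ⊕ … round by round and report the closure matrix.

D(0):
  [∞, 29, 51, 73, 23, 24]
  [44, ∞, 17, 71, 30, -∞]
  [40, 2, ∞, 83, 11, 25]
  [25, 91, 98, ∞, 97, 17]
  [85, 69, 83, 14, ∞, 48]
  [41, -∞, 12, 24, 5, ∞]
D(1):
  [∞, 29, 51, 73, 23, 24]
  [44, ∞, 44, 71, 30, 24]
  [40, 29, ∞, 83, 23, 25]
  [25, 91, 98, ∞, 97, 24]
  [85, 69, 83, 73, ∞, 48]
  [41, 29, 41, 41, 23, ∞]
D(2):
  [∞, 29, 51, 73, 29, 24]
  [44, ∞, 44, 71, 30, 24]
  [40, 29, ∞, 83, 29, 25]
  [44, 91, 98, ∞, 97, 24]
  [85, 69, 83, 73, ∞, 48]
  [41, 29, 41, 41, 29, ∞]
D(3):
  [∞, 29, 51, 73, 29, 25]
  [44, ∞, 44, 71, 30, 25]
  [40, 29, ∞, 83, 29, 25]
  [44, 91, 98, ∞, 97, 25]
  [85, 69, 83, 83, ∞, 48]
  [41, 29, 41, 41, 29, ∞]
D(4):
  [∞, 73, 73, 73, 73, 25]
  [44, ∞, 71, 71, 71, 25]
  [44, 83, ∞, 83, 83, 25]
  [44, 91, 98, ∞, 97, 25]
  [85, 83, 83, 83, ∞, 48]
  [41, 41, 41, 41, 41, ∞]
D(5):
  [∞, 73, 73, 73, 73, 48]
  [71, ∞, 71, 71, 71, 48]
  [83, 83, ∞, 83, 83, 48]
  [85, 91, 98, ∞, 97, 48]
  [85, 83, 83, 83, ∞, 48]
  [41, 41, 41, 41, 41, ∞]
D(6):
  [∞, 73, 73, 73, 73, 48]
  [71, ∞, 71, 71, 71, 48]
  [83, 83, ∞, 83, 83, 48]
  [85, 91, 98, ∞, 97, 48]
  [85, 83, 83, 83, ∞, 48]
  [41, 41, 41, 41, 41, ∞]
Answer: C* = [[∞, 73, 73, 73, 73, 48], [71, ∞, 71, 71, 71, 48], [83, 83, ∞, 83, 83, 48], [85, 91, 98, ∞, 97, 48], [85, 83, 83, 83, ∞, 48], [41, 41, 41, 41, 41, ∞]]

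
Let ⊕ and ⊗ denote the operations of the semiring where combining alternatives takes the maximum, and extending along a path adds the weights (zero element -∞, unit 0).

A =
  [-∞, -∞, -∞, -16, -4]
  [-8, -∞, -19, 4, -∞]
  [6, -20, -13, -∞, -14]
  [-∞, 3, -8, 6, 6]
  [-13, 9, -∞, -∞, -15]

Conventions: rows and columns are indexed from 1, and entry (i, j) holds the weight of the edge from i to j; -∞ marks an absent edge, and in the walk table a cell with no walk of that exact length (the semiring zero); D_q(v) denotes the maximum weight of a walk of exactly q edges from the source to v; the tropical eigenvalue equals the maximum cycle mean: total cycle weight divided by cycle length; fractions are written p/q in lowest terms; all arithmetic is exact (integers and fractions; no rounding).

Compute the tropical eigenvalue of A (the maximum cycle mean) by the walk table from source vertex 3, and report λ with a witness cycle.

q=0: [-∞, -∞, 0, -∞, -∞]
q=1: [6, -20, -13, -∞, -14]
q=2: [-7, -5, -26, -10, 2]
q=3: [-11, 11, -18, -1, -4]
q=4: [3, 5, -8, 15, 5]
q=5: [-2, 18, 7, 21, 21]
Optimal cycle mean attained by: cycle 2->4->5->2, total 4 + 6 + 9, length 3.
Answer: λ = 19/3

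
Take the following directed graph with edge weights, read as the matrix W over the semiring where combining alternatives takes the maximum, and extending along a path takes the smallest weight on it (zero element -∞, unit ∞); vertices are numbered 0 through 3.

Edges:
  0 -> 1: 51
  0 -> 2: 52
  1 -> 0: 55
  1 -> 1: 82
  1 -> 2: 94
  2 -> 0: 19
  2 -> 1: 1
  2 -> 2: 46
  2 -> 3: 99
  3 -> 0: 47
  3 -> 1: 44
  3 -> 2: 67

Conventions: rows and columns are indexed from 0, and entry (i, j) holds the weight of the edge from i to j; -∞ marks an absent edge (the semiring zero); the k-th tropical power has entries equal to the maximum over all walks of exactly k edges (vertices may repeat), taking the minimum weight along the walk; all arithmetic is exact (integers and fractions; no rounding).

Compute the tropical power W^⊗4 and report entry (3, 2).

W^⊗2:
  [51, 51, 51, 52]
  [55, 82, 82, 94]
  [47, 44, 67, 46]
  [44, 47, 47, 67]
W^⊗3:
  [51, 51, 52, 51]
  [55, 82, 82, 82]
  [46, 47, 47, 67]
  [47, 47, 67, 47]
W^⊗4:
  [51, 51, 51, 52]
  [55, 82, 82, 82]
  [47, 47, 67, 47]
  [47, 47, 47, 67]
Key observation: the optimum is the walk 3->0->2->3->2, with weight 47 min 52 min 99 min 67 = 47.
Optimal value attained by: walk 3->0->2->3->2.
Answer: (W^⊗4)[3][2] = 47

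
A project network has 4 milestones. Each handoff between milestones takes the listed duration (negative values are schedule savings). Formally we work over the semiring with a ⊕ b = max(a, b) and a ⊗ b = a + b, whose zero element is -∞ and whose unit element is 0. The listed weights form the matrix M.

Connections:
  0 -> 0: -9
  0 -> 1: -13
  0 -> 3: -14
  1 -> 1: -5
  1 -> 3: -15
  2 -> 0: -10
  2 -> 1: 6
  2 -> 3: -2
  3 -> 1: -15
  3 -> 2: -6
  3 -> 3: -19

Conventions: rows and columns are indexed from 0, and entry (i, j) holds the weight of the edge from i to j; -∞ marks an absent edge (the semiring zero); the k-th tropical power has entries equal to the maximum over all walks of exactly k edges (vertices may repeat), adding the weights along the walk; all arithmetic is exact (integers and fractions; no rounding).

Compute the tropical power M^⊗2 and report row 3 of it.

M^⊗2:
  [-18, -18, -20, -23]
  [-∞, -10, -21, -20]
  [-19, 1, -8, -9]
  [-16, 0, -25, -8]
Answer: row 3 of M^⊗2 = [-16, 0, -25, -8]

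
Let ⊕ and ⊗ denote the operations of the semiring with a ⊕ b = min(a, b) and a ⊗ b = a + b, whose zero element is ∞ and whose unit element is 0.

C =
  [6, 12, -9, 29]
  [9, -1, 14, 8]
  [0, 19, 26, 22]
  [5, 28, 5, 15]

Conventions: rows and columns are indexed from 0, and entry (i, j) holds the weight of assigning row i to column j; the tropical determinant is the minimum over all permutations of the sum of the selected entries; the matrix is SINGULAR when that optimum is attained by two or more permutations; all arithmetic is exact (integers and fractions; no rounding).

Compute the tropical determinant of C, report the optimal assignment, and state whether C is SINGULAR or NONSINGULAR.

σ = (0, 1, 2, 3): 6 + (-1) + 26 + 15 = 46
σ = (0, 1, 3, 2): 6 + (-1) + 22 + 5 = 32
σ = (0, 2, 1, 3): 6 + 14 + 19 + 15 = 54
σ = (0, 2, 3, 1): 6 + 14 + 22 + 28 = 70
σ = (0, 3, 1, 2): 6 + 8 + 19 + 5 = 38
σ = (0, 3, 2, 1): 6 + 8 + 26 + 28 = 68
σ = (1, 0, 2, 3): 12 + 9 + 26 + 15 = 62
σ = (1, 0, 3, 2): 12 + 9 + 22 + 5 = 48
σ = (1, 2, 0, 3): 12 + 14 + 0 + 15 = 41
σ = (1, 2, 3, 0): 12 + 14 + 22 + 5 = 53
σ = (1, 3, 0, 2): 12 + 8 + 0 + 5 = 25
σ = (1, 3, 2, 0): 12 + 8 + 26 + 5 = 51
σ = (2, 0, 1, 3): (-9) + 9 + 19 + 15 = 34
σ = (2, 0, 3, 1): (-9) + 9 + 22 + 28 = 50
σ = (2, 1, 0, 3): (-9) + (-1) + 0 + 15 = 5
σ = (2, 1, 3, 0): (-9) + (-1) + 22 + 5 = 17
σ = (2, 3, 0, 1): (-9) + 8 + 0 + 28 = 27
σ = (2, 3, 1, 0): (-9) + 8 + 19 + 5 = 23
σ = (3, 0, 1, 2): 29 + 9 + 19 + 5 = 62
σ = (3, 0, 2, 1): 29 + 9 + 26 + 28 = 92
σ = (3, 1, 0, 2): 29 + (-1) + 0 + 5 = 33
σ = (3, 1, 2, 0): 29 + (-1) + 26 + 5 = 59
σ = (3, 2, 0, 1): 29 + 14 + 0 + 28 = 71
σ = (3, 2, 1, 0): 29 + 14 + 19 + 5 = 67
Optimal value attained by: σ = (2, 1, 0, 3).
Answer: det⊕(C) = 5; verdict: NONSINGULAR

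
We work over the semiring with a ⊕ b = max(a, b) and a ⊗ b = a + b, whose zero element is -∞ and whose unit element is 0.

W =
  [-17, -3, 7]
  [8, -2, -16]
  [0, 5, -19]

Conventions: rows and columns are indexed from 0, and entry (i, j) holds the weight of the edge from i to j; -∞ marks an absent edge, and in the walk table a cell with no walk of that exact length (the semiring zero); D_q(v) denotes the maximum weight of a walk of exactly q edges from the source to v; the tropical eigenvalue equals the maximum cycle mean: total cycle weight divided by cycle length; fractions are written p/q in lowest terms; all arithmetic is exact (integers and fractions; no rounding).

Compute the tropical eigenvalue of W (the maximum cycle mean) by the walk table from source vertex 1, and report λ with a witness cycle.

q=0: [-∞, 0, -∞]
q=1: [8, -2, -16]
q=2: [6, 5, 15]
q=3: [15, 20, 13]
Optimal cycle mean attained by: cycle 0->2->1->0, total 7 + 5 + 8, length 3.
Answer: λ = 20/3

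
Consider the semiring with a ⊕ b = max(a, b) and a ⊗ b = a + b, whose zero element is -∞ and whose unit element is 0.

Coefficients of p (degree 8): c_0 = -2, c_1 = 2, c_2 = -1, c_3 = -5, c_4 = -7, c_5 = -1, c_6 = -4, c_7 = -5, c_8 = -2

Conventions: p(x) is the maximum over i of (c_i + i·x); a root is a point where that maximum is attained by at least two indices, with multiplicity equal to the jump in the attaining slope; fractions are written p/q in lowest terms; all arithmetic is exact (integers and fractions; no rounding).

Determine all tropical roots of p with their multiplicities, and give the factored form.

hull edge (i=0, c=-2) to (i=1, c=2): slope 4, span 1
hull edge (i=1, c=2) to (i=8, c=-2): slope -4/7, span 7
Factored form: p(x) = -2 ⊗ (x ⊕ (-4)) ⊗ (x ⊕ 4/7) ⊗ (x ⊕ 4/7) ⊗ (x ⊕ 4/7) ⊗ (x ⊕ 4/7) ⊗ (x ⊕ 4/7) ⊗ (x ⊕ 4/7) ⊗ (x ⊕ 4/7)
Answer: roots = -4 (mult 1), 4/7 (mult 7)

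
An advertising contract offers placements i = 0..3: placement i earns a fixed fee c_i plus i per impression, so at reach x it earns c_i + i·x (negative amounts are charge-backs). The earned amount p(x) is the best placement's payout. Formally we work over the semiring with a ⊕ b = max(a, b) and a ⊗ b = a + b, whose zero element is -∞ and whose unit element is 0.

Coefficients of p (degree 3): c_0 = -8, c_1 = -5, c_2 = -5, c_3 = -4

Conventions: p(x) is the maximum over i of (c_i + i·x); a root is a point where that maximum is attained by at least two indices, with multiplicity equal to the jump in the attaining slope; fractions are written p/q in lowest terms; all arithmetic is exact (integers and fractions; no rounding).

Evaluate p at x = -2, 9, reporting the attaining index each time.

p(-2) = max(-8+0·(-2)=-8, -5+1·(-2)=-7, -5+2·(-2)=-9, -4+3·(-2)=-10) = -7 (attained by i=1)
p(9) = max(-8+0·9=-8, -5+1·9=4, -5+2·9=13, -4+3·9=23) = 23 (attained by i=3)
Answer: p(-2) = -7; p(9) = 23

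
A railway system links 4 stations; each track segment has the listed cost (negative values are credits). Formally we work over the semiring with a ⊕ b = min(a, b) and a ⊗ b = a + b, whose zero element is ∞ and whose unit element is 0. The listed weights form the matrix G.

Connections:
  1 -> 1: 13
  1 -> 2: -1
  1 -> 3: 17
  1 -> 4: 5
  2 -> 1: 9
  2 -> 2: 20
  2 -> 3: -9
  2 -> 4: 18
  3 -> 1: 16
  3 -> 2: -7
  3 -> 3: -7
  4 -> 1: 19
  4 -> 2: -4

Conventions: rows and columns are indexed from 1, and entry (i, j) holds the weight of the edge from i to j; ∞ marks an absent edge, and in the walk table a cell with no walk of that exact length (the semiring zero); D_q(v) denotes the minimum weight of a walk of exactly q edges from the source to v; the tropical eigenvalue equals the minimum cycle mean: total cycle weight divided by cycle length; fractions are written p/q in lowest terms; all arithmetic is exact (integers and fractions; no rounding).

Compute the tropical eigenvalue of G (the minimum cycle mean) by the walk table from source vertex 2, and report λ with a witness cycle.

q=0: [∞, 0, ∞, ∞]
q=1: [9, 20, -9, 18]
q=2: [7, -16, -16, 14]
q=3: [-7, -23, -25, 2]
q=4: [-14, -32, -32, -5]
Optimal cycle mean attained by: cycle 2->3->2, total (-9) + (-7), length 2.
Answer: λ = -8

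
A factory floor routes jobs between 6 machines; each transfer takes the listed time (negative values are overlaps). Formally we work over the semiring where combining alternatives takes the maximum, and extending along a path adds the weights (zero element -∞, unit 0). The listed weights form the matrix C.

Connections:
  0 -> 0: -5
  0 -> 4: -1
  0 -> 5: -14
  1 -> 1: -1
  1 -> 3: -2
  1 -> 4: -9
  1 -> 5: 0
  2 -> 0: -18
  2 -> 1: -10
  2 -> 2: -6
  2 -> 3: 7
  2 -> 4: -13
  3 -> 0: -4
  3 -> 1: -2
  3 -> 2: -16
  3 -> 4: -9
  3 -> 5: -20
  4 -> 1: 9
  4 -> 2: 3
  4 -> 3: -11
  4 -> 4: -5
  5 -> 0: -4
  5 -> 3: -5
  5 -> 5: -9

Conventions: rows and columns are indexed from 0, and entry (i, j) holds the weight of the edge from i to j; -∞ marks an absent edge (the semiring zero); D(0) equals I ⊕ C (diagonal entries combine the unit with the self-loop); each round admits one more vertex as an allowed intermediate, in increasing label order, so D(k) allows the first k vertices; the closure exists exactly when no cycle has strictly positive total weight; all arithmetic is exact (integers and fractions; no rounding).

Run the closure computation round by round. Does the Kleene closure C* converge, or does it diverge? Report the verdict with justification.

D(0):
  [0, -∞, -∞, -∞, -1, -14]
  [-∞, 0, -∞, -2, -9, 0]
  [-18, -10, 0, 7, -13, -∞]
  [-4, -2, -16, 0, -9, -20]
  [-∞, 9, 3, -11, 0, -∞]
  [-4, -∞, -∞, -5, -∞, 0]
D(1):
  [0, -∞, -∞, -∞, -1, -14]
  [-∞, 0, -∞, -2, -9, 0]
  [-18, -10, 0, 7, -13, -32]
  [-4, -2, -16, 0, -5, -18]
  [-∞, 9, 3, -11, 0, -∞]
  [-4, -∞, -∞, -5, -5, 0]
D(2):
  [0, -∞, -∞, -∞, -1, -14]
  [-∞, 0, -∞, -2, -9, 0]
  [-18, -10, 0, 7, -13, -10]
  [-4, -2, -16, 0, -5, -2]
  [-∞, 9, 3, 7, 0, 9]
  [-4, -∞, -∞, -5, -5, 0]
D(3):
  [0, -∞, -∞, -∞, -1, -14]
  [-∞, 0, -∞, -2, -9, 0]
  [-18, -10, 0, 7, -13, -10]
  [-4, -2, -16, 0, -5, -2]
  [-15, 9, 3, 10, 0, 9]
  [-4, -∞, -∞, -5, -5, 0]
Detection: at round 4, diagonal entry (4, 4) turns strictly positive.
Key observation: the cycle 4->1->3->0->4 has total weight 9 + (-2) + (-4) + (-1), which is strictly positive.
Answer: DIVERGES — positive cycle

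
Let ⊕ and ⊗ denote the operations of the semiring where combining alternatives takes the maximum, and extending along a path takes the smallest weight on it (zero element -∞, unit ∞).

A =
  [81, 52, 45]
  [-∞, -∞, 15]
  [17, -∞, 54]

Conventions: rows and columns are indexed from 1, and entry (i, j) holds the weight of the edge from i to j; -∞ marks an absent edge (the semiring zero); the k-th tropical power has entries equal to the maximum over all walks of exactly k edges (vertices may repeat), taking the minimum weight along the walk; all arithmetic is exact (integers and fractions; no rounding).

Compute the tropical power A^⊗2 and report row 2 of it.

A^⊗2:
  [81, 52, 45]
  [15, -∞, 15]
  [17, 17, 54]
Answer: row 2 of A^⊗2 = [15, -∞, 15]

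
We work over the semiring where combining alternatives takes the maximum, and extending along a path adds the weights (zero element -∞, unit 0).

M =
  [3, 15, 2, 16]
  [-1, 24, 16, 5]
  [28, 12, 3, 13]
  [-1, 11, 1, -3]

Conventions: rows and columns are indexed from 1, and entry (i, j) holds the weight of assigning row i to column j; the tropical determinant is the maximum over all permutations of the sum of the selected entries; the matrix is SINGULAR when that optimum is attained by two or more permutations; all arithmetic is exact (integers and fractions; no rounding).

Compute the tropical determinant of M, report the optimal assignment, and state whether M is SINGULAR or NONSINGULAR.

σ = (1, 2, 3, 4): 3 + 24 + 3 + (-3) = 27
σ = (1, 2, 4, 3): 3 + 24 + 13 + 1 = 41
σ = (1, 3, 2, 4): 3 + 16 + 12 + (-3) = 28
σ = (1, 3, 4, 2): 3 + 16 + 13 + 11 = 43
σ = (1, 4, 2, 3): 3 + 5 + 12 + 1 = 21
σ = (1, 4, 3, 2): 3 + 5 + 3 + 11 = 22
σ = (2, 1, 3, 4): 15 + (-1) + 3 + (-3) = 14
σ = (2, 1, 4, 3): 15 + (-1) + 13 + 1 = 28
σ = (2, 3, 1, 4): 15 + 16 + 28 + (-3) = 56
σ = (2, 3, 4, 1): 15 + 16 + 13 + (-1) = 43
σ = (2, 4, 1, 3): 15 + 5 + 28 + 1 = 49
σ = (2, 4, 3, 1): 15 + 5 + 3 + (-1) = 22
σ = (3, 1, 2, 4): 2 + (-1) + 12 + (-3) = 10
σ = (3, 1, 4, 2): 2 + (-1) + 13 + 11 = 25
σ = (3, 2, 1, 4): 2 + 24 + 28 + (-3) = 51
σ = (3, 2, 4, 1): 2 + 24 + 13 + (-1) = 38
σ = (3, 4, 1, 2): 2 + 5 + 28 + 11 = 46
σ = (3, 4, 2, 1): 2 + 5 + 12 + (-1) = 18
σ = (4, 1, 2, 3): 16 + (-1) + 12 + 1 = 28
σ = (4, 1, 3, 2): 16 + (-1) + 3 + 11 = 29
σ = (4, 2, 1, 3): 16 + 24 + 28 + 1 = 69
σ = (4, 2, 3, 1): 16 + 24 + 3 + (-1) = 42
σ = (4, 3, 1, 2): 16 + 16 + 28 + 11 = 71
σ = (4, 3, 2, 1): 16 + 16 + 12 + (-1) = 43
Optimal value attained by: σ = (4, 3, 1, 2).
Answer: det⊕(M) = 71; verdict: NONSINGULAR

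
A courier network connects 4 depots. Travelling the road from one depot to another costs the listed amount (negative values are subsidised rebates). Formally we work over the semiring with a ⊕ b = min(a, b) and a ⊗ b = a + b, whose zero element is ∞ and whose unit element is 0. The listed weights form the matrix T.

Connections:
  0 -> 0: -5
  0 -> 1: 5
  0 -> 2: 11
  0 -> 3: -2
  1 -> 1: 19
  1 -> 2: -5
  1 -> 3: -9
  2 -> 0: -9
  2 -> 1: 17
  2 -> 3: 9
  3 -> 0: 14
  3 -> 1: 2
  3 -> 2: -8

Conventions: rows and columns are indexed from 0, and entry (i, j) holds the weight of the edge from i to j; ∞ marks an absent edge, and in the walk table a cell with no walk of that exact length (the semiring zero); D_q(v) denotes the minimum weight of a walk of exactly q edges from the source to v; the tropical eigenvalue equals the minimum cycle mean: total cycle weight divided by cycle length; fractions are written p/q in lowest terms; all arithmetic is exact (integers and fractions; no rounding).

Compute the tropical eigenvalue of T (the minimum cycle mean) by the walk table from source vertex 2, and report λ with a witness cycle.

q=0: [∞, ∞, 0, ∞]
q=1: [-9, 17, ∞, 9]
q=2: [-14, -4, 1, -11]
q=3: [-19, -9, -19, -16]
q=4: [-28, -14, -24, -21]
Optimal cycle mean attained by: cycle 0->3->2->0, total (-2) + (-8) + (-9), length 3.
Answer: λ = -19/3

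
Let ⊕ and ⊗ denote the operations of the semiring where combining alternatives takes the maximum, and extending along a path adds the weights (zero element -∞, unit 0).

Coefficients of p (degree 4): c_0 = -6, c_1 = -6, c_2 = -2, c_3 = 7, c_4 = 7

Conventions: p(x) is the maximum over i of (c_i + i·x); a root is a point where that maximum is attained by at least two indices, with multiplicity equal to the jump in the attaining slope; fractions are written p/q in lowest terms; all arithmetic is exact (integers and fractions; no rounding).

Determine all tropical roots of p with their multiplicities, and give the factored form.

hull edge (i=0, c=-6) to (i=3, c=7): slope 13/3, span 3
hull edge (i=3, c=7) to (i=4, c=7): slope 0, span 1
Factored form: p(x) = 7 ⊗ (x ⊕ (-13/3)) ⊗ (x ⊕ (-13/3)) ⊗ (x ⊕ (-13/3)) ⊗ (x ⊕ 0)
Answer: roots = -13/3 (mult 3), 0 (mult 1)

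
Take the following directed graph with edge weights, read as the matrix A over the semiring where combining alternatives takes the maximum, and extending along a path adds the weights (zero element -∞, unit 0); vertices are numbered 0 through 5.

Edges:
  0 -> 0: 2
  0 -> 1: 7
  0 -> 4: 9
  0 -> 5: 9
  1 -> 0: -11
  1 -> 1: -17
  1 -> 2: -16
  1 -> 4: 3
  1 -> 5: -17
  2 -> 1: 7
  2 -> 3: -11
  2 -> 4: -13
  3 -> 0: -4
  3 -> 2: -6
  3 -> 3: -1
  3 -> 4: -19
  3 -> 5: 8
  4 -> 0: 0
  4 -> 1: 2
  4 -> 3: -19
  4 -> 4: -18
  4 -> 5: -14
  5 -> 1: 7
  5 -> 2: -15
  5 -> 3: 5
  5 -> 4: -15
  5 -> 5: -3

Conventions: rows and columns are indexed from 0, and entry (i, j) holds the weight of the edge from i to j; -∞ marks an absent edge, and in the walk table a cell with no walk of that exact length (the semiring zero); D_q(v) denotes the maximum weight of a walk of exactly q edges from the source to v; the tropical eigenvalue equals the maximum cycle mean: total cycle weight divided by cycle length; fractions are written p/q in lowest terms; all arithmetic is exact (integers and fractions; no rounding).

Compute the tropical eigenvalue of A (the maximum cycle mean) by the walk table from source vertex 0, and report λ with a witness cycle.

q=0: [0, -∞, -∞, -∞, -∞, -∞]
q=1: [2, 7, -∞, -∞, 9, 9]
q=2: [9, 16, -6, 14, 11, 11]
q=3: [11, 18, 8, 16, 19, 22]
q=4: [19, 29, 10, 27, 21, 24]
q=5: [23, 31, 21, 29, 32, 35]
q=6: [32, 42, 23, 40, 34, 37]
Optimal cycle mean attained by: cycle 3->5->3, total 8 + 5, length 2.
Answer: λ = 13/2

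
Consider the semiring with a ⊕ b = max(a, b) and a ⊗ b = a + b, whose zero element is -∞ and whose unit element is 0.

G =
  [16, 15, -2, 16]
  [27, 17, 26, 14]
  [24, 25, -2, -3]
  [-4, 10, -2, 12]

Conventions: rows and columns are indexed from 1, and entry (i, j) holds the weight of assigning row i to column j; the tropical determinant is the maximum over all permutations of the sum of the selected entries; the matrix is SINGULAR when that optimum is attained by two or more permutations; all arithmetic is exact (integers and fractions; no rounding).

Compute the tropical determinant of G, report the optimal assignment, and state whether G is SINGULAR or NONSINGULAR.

σ = (1, 2, 3, 4): 16 + 17 + (-2) + 12 = 43
σ = (1, 2, 4, 3): 16 + 17 + (-3) + (-2) = 28
σ = (1, 3, 2, 4): 16 + 26 + 25 + 12 = 79
σ = (1, 3, 4, 2): 16 + 26 + (-3) + 10 = 49
σ = (1, 4, 2, 3): 16 + 14 + 25 + (-2) = 53
σ = (1, 4, 3, 2): 16 + 14 + (-2) + 10 = 38
σ = (2, 1, 3, 4): 15 + 27 + (-2) + 12 = 52
σ = (2, 1, 4, 3): 15 + 27 + (-3) + (-2) = 37
σ = (2, 3, 1, 4): 15 + 26 + 24 + 12 = 77
σ = (2, 3, 4, 1): 15 + 26 + (-3) + (-4) = 34
σ = (2, 4, 1, 3): 15 + 14 + 24 + (-2) = 51
σ = (2, 4, 3, 1): 15 + 14 + (-2) + (-4) = 23
σ = (3, 1, 2, 4): (-2) + 27 + 25 + 12 = 62
σ = (3, 1, 4, 2): (-2) + 27 + (-3) + 10 = 32
σ = (3, 2, 1, 4): (-2) + 17 + 24 + 12 = 51
σ = (3, 2, 4, 1): (-2) + 17 + (-3) + (-4) = 8
σ = (3, 4, 1, 2): (-2) + 14 + 24 + 10 = 46
σ = (3, 4, 2, 1): (-2) + 14 + 25 + (-4) = 33
σ = (4, 1, 2, 3): 16 + 27 + 25 + (-2) = 66
σ = (4, 1, 3, 2): 16 + 27 + (-2) + 10 = 51
σ = (4, 2, 1, 3): 16 + 17 + 24 + (-2) = 55
σ = (4, 2, 3, 1): 16 + 17 + (-2) + (-4) = 27
σ = (4, 3, 1, 2): 16 + 26 + 24 + 10 = 76
σ = (4, 3, 2, 1): 16 + 26 + 25 + (-4) = 63
Optimal value attained by: σ = (1, 3, 2, 4).
Answer: det⊕(G) = 79; verdict: NONSINGULAR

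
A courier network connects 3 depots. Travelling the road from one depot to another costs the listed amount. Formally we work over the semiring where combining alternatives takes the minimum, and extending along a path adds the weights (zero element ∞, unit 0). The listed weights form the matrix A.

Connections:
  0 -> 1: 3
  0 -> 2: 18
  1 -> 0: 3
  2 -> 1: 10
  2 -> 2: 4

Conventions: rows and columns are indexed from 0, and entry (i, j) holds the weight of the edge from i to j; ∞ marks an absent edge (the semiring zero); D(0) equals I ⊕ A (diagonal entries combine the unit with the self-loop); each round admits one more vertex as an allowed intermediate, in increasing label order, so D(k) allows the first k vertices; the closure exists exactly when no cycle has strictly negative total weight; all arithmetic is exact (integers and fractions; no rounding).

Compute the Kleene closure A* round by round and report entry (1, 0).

D(0):
  [0, 3, 18]
  [3, 0, ∞]
  [∞, 10, 0]
D(1):
  [0, 3, 18]
  [3, 0, 21]
  [∞, 10, 0]
D(2):
  [0, 3, 18]
  [3, 0, 21]
  [13, 10, 0]
D(3):
  [0, 3, 18]
  [3, 0, 21]
  [13, 10, 0]
Answer: A*[1][0] = 3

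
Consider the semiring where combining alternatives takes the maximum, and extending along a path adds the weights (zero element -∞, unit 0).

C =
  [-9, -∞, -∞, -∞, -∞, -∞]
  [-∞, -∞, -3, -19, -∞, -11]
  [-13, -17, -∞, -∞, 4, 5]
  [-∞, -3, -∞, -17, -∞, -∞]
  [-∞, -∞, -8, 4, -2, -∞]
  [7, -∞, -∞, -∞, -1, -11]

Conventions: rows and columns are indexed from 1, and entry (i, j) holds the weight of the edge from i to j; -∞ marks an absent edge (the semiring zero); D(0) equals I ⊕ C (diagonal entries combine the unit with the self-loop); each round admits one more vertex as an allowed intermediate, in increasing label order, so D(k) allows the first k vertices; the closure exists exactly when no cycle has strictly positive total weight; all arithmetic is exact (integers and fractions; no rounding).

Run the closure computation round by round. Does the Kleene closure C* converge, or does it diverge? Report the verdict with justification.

D(0):
  [0, -∞, -∞, -∞, -∞, -∞]
  [-∞, 0, -3, -19, -∞, -11]
  [-13, -17, 0, -∞, 4, 5]
  [-∞, -3, -∞, 0, -∞, -∞]
  [-∞, -∞, -8, 4, 0, -∞]
  [7, -∞, -∞, -∞, -1, 0]
D(1):
  [0, -∞, -∞, -∞, -∞, -∞]
  [-∞, 0, -3, -19, -∞, -11]
  [-13, -17, 0, -∞, 4, 5]
  [-∞, -3, -∞, 0, -∞, -∞]
  [-∞, -∞, -8, 4, 0, -∞]
  [7, -∞, -∞, -∞, -1, 0]
D(2):
  [0, -∞, -∞, -∞, -∞, -∞]
  [-∞, 0, -3, -19, -∞, -11]
  [-13, -17, 0, -36, 4, 5]
  [-∞, -3, -6, 0, -∞, -14]
  [-∞, -∞, -8, 4, 0, -∞]
  [7, -∞, -∞, -∞, -1, 0]
D(3):
  [0, -∞, -∞, -∞, -∞, -∞]
  [-16, 0, -3, -19, 1, 2]
  [-13, -17, 0, -36, 4, 5]
  [-19, -3, -6, 0, -2, -1]
  [-21, -25, -8, 4, 0, -3]
  [7, -∞, -∞, -∞, -1, 0]
Detection: at round 4, diagonal entry (5, 5) turns strictly positive.
Key observation: the cycle 5->4->2->3->5 has total weight 4 + (-3) + (-3) + 4, which is strictly positive.
Answer: DIVERGES — positive cycle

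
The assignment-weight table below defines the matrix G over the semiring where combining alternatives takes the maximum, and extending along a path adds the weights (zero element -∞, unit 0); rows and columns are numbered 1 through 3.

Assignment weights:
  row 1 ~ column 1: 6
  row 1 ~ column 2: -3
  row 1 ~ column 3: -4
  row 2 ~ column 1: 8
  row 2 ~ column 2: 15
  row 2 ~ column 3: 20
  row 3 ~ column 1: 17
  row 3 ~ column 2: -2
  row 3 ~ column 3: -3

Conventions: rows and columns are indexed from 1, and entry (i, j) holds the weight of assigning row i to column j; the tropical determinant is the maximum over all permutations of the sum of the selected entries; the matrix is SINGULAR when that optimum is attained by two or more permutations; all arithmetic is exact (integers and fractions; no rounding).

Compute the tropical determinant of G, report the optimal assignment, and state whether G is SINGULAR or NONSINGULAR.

σ = (1, 2, 3): 6 + 15 + (-3) = 18
σ = (1, 3, 2): 6 + 20 + (-2) = 24
σ = (2, 1, 3): (-3) + 8 + (-3) = 2
σ = (2, 3, 1): (-3) + 20 + 17 = 34
σ = (3, 1, 2): (-4) + 8 + (-2) = 2
σ = (3, 2, 1): (-4) + 15 + 17 = 28
Optimal value attained by: σ = (2, 3, 1).
Answer: det⊕(G) = 34; verdict: NONSINGULAR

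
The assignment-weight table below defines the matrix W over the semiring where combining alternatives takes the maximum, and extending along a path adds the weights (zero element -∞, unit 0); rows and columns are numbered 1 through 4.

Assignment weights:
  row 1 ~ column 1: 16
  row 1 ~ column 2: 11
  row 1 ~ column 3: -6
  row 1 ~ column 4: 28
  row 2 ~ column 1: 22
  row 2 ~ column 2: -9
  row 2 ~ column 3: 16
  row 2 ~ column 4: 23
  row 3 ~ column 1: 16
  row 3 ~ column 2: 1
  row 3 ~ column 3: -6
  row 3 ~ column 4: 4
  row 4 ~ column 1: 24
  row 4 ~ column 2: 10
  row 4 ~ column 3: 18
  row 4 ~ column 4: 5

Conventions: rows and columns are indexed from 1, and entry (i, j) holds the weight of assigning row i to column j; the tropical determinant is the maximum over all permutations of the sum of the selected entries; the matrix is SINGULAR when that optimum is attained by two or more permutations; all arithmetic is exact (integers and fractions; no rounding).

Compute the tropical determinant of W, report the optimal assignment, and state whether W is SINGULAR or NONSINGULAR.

σ = (1, 2, 3, 4): 16 + (-9) + (-6) + 5 = 6
σ = (1, 2, 4, 3): 16 + (-9) + 4 + 18 = 29
σ = (1, 3, 2, 4): 16 + 16 + 1 + 5 = 38
σ = (1, 3, 4, 2): 16 + 16 + 4 + 10 = 46
σ = (1, 4, 2, 3): 16 + 23 + 1 + 18 = 58
σ = (1, 4, 3, 2): 16 + 23 + (-6) + 10 = 43
σ = (2, 1, 3, 4): 11 + 22 + (-6) + 5 = 32
σ = (2, 1, 4, 3): 11 + 22 + 4 + 18 = 55
σ = (2, 3, 1, 4): 11 + 16 + 16 + 5 = 48
σ = (2, 3, 4, 1): 11 + 16 + 4 + 24 = 55
σ = (2, 4, 1, 3): 11 + 23 + 16 + 18 = 68
σ = (2, 4, 3, 1): 11 + 23 + (-6) + 24 = 52
σ = (3, 1, 2, 4): (-6) + 22 + 1 + 5 = 22
σ = (3, 1, 4, 2): (-6) + 22 + 4 + 10 = 30
σ = (3, 2, 1, 4): (-6) + (-9) + 16 + 5 = 6
σ = (3, 2, 4, 1): (-6) + (-9) + 4 + 24 = 13
σ = (3, 4, 1, 2): (-6) + 23 + 16 + 10 = 43
σ = (3, 4, 2, 1): (-6) + 23 + 1 + 24 = 42
σ = (4, 1, 2, 3): 28 + 22 + 1 + 18 = 69
σ = (4, 1, 3, 2): 28 + 22 + (-6) + 10 = 54
σ = (4, 2, 1, 3): 28 + (-9) + 16 + 18 = 53
σ = (4, 2, 3, 1): 28 + (-9) + (-6) + 24 = 37
σ = (4, 3, 1, 2): 28 + 16 + 16 + 10 = 70
σ = (4, 3, 2, 1): 28 + 16 + 1 + 24 = 69
Optimal value attained by: σ = (4, 3, 1, 2).
Answer: det⊕(W) = 70; verdict: NONSINGULAR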